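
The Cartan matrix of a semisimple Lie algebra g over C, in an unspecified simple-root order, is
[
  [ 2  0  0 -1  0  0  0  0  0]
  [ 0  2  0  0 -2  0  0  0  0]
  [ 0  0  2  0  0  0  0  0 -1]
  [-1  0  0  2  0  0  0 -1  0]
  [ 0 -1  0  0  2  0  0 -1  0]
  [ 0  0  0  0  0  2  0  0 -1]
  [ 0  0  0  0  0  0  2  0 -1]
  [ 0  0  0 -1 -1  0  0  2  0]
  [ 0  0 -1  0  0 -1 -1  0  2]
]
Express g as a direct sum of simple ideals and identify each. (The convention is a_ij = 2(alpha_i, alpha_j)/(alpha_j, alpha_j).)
The diagram associated to this matrix has two connected components: the simple roots {alpha_1, alpha_2, alpha_4, alpha_5, alpha_8} form a chain of 5 nodes with a double edge at one end; the terminal node there is the unique long simple root (C_5), and {alpha_3, alpha_6, alpha_7, alpha_9} form a chain of 2 nodes with a fork of two nodes at one end (D_4). A semisimple Lie algebra decomposes uniquely as the direct sum of simple ideals, one per connected component of its Dynkin diagram, so g ≅ C_5 ⊕ D_4 (dimension 55 + 28 = 83).

C5 ⊕ D4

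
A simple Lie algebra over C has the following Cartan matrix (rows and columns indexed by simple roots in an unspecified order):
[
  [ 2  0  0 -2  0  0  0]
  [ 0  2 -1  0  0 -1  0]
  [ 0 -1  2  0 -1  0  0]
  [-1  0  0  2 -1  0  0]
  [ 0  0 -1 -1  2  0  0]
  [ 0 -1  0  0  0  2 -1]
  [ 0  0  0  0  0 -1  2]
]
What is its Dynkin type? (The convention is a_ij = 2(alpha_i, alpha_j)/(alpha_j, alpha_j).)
The matrix has rank 7 with 2's on the diagonal. Reading the off-diagonal entries as Dynkin edges (a single edge where a_ij = a_ji = -1; a double or triple edge where a_ij * a_ji = 2 or 3), the diagram is a chain of 7 nodes with a double edge at one end; the terminal node there is the unique long simple root (C_7). One simple-root ordering that puts it in standard form is (alpha_7, alpha_6, alpha_2, alpha_3, alpha_5, alpha_4, alpha_1). So the algebra is type C_7, i.e. sp(14).

C7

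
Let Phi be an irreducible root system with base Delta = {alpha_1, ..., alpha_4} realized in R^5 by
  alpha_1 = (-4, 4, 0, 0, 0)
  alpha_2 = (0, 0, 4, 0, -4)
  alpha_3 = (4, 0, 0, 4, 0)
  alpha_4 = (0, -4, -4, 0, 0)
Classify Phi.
A_4 (sl(5))

Compute the Cartan integers a_ij = 2(alpha_i, alpha_j)/(alpha_j, alpha_j); the resulting 4x4 Cartan matrix is
[[2, 0, -1, -1], [0, 2, 0, -1], [-1, 0, 2, 0], [-1, -1, 0, 2]].
All simple roots have the same length, so the diagram is simply laced. The associated Dynkin diagram is a chain of 4 nodes with single edges (A_4), so the type is A_4 (the algebra sl(5)).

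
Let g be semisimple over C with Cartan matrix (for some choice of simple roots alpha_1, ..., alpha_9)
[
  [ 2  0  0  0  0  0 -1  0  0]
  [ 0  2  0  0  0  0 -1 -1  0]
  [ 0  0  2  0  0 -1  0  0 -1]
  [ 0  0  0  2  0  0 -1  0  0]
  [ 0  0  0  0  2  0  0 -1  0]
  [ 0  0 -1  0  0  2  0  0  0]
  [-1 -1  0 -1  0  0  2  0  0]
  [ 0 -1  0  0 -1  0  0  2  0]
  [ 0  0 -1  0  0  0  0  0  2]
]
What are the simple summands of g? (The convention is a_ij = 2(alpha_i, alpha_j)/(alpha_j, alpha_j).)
A_3 (sl(4)) ⊕ D_6 (so(12))

The diagram associated to this matrix has two connected components: the simple roots {alpha_3, alpha_6, alpha_9} form a chain of 3 nodes with single edges (A_3), and {alpha_1, alpha_2, alpha_4, alpha_5, alpha_7, alpha_8} form a chain of 4 nodes with a fork of two nodes at one end (D_6). A semisimple Lie algebra decomposes uniquely as the direct sum of simple ideals, one per connected component of its Dynkin diagram, so g ≅ A_3 ⊕ D_6 (dimension 15 + 66 = 81).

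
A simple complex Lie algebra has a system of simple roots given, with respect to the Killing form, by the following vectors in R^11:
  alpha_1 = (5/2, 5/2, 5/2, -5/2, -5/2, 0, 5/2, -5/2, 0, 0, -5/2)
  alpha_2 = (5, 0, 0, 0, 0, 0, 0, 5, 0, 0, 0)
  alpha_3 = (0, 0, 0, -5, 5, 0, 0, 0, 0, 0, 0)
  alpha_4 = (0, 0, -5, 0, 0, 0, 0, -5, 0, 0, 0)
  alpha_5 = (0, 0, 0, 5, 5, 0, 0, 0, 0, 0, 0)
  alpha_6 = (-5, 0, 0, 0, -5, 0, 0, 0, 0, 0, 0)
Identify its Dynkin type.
Compute the Cartan integers a_ij = 2(alpha_i, alpha_j)/(alpha_j, alpha_j); the resulting 6x6 Cartan matrix is
[[2, 0, 0, 0, -1, 0], [0, 2, 0, -1, 0, -1], [0, 0, 2, 0, 0, -1], [0, -1, 0, 2, 0, 0], [-1, 0, 0, 0, 2, -1], [0, -1, -1, 0, -1, 2]].
All simple roots have the same length, so the diagram is simply laced. The associated Dynkin diagram is a chain of 5 nodes with one extra node attached to the third node from one end (E_6), so the type is E_6.

type E_6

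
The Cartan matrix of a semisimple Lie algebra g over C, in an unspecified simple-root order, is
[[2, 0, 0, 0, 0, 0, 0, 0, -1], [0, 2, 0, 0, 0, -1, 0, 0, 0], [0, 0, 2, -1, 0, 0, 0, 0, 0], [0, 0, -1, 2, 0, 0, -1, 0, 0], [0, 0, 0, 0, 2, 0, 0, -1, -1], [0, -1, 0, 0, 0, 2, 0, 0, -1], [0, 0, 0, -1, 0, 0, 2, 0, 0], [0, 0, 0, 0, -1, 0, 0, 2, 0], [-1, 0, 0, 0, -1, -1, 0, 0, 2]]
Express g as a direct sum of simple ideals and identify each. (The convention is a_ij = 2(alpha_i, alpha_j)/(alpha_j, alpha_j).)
The diagram associated to this matrix has two connected components: the simple roots {alpha_3, alpha_4, alpha_7} form a chain of 3 nodes with single edges (A_3), and {alpha_1, alpha_2, alpha_5, alpha_6, alpha_8, alpha_9} form a chain of 5 nodes with one extra node attached to the third node from one end (E_6). A semisimple Lie algebra decomposes uniquely as the direct sum of simple ideals, one per connected component of its Dynkin diagram, so g ≅ A_3 ⊕ E_6 (dimension 15 + 78 = 93).

type A_3 + type E_6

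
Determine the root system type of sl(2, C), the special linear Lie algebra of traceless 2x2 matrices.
This is sl(2), which has dimension 2^2 - 1 = 3 and rank 2 - 1 = 1 (a Cartan subalgebra is the diagonal traceless matrices). In the classification of classical Lie algebras, the special linear algebra sl(n+1) has type A_n; here n = 1, so the Dynkin diagram is a chain of 1 nodes with single edges (A_1). Hence the type is A_1.

A1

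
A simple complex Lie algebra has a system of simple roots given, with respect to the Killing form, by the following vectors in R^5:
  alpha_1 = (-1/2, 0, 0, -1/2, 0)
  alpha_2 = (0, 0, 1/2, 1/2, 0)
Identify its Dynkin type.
A2

Compute the Cartan integers a_ij = 2(alpha_i, alpha_j)/(alpha_j, alpha_j); the resulting 2x2 Cartan matrix is
[[2, -1], [-1, 2]].
All simple roots have the same length, so the diagram is simply laced. The associated Dynkin diagram is a chain of 2 nodes with single edges (A_2), so the type is A_2 (the algebra sl(3)).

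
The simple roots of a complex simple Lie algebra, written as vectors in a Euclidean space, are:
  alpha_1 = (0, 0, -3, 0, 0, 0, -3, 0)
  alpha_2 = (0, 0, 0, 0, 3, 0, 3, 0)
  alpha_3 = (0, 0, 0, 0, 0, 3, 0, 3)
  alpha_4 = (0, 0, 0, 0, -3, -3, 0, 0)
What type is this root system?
Compute the Cartan integers a_ij = 2(alpha_i, alpha_j)/(alpha_j, alpha_j); the resulting 4x4 Cartan matrix is
[[2, -1, 0, 0], [-1, 2, 0, -1], [0, 0, 2, -1], [0, -1, -1, 2]].
All simple roots have the same length, so the diagram is simply laced. The associated Dynkin diagram is a chain of 4 nodes with single edges (A_4), so the type is A_4 (the algebra sl(5)).

A4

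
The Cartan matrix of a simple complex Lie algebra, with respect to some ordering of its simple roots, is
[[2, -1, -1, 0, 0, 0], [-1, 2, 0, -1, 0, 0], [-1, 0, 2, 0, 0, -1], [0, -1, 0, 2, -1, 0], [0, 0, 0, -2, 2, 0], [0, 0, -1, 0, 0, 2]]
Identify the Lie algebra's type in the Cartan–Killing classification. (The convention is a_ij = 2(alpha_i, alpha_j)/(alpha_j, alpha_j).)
The matrix has rank 6 with 2's on the diagonal. Reading the off-diagonal entries as Dynkin edges (a single edge where a_ij = a_ji = -1; a double or triple edge where a_ij * a_ji = 2 or 3), the diagram is a chain of 6 nodes with a double edge at one end; the terminal node there is the unique long simple root (C_6). One simple-root ordering that puts it in standard form is (alpha_6, alpha_3, alpha_1, alpha_2, alpha_4, alpha_5). So the algebra is type C_6, i.e. sp(12).

C_6 (sp(12))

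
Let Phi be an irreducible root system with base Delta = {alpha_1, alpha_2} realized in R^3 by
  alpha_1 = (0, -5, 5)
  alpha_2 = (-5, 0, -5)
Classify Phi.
A_2

Compute the Cartan integers a_ij = 2(alpha_i, alpha_j)/(alpha_j, alpha_j); the resulting 2x2 Cartan matrix is
[[2, -1], [-1, 2]].
All simple roots have the same length, so the diagram is simply laced. The associated Dynkin diagram is a chain of 2 nodes with single edges (A_2), so the type is A_2 (the algebra sl(3)).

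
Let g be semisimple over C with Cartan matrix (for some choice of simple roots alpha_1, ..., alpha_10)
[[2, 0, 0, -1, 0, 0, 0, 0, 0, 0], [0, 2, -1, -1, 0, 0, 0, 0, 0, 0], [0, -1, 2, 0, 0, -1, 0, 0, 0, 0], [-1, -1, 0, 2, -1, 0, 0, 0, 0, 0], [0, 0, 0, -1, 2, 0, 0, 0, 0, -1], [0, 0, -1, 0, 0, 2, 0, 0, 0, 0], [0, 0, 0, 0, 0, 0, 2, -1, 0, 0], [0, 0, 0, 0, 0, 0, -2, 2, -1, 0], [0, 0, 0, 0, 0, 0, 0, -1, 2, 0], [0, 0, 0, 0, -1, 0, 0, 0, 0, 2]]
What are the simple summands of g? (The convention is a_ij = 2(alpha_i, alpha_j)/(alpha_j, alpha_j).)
B3 ⊕ E7

The diagram associated to this matrix has two connected components: the simple roots {alpha_7, alpha_8, alpha_9} form a chain of 3 nodes with a double edge at one end; the terminal node there is the unique short simple root (B_3), and {alpha_1, alpha_2, alpha_3, alpha_4, alpha_5, alpha_6, alpha_10} form a chain of 6 nodes with one extra node attached to the third node from one end (E_7). A semisimple Lie algebra decomposes uniquely as the direct sum of simple ideals, one per connected component of its Dynkin diagram, so g ≅ B_3 ⊕ E_7 (dimension 21 + 133 = 154).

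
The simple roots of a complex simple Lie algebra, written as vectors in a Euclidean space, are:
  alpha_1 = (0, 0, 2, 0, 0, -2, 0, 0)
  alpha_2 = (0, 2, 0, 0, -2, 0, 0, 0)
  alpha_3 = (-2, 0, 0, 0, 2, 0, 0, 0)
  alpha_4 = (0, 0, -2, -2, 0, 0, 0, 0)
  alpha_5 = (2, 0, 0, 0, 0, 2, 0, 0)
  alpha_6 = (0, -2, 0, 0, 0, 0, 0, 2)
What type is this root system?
A_6 (sl(7))

Compute the Cartan integers a_ij = 2(alpha_i, alpha_j)/(alpha_j, alpha_j); the resulting 6x6 Cartan matrix is
[[2, 0, 0, -1, -1, 0], [0, 2, -1, 0, 0, -1], [0, -1, 2, 0, -1, 0], [-1, 0, 0, 2, 0, 0], [-1, 0, -1, 0, 2, 0], [0, -1, 0, 0, 0, 2]].
All simple roots have the same length, so the diagram is simply laced. The associated Dynkin diagram is a chain of 6 nodes with single edges (A_6), so the type is A_6 (the algebra sl(7)).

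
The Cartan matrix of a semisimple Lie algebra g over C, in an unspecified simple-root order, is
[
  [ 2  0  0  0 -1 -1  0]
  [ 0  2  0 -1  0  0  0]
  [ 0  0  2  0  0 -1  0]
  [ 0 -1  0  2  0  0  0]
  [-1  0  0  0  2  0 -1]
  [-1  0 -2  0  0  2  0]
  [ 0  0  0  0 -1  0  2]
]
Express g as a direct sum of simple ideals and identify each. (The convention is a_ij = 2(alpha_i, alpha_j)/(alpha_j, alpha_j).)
type A_2 + type B_5

The diagram associated to this matrix has two connected components: the simple roots {alpha_2, alpha_4} form a chain of 2 nodes with single edges (A_2), and {alpha_1, alpha_3, alpha_5, alpha_6, alpha_7} form a chain of 5 nodes with a double edge at one end; the terminal node there is the unique short simple root (B_5). A semisimple Lie algebra decomposes uniquely as the direct sum of simple ideals, one per connected component of its Dynkin diagram, so g ≅ A_2 ⊕ B_5 (dimension 8 + 55 = 63).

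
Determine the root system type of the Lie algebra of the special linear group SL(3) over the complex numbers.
This is sl(3), which has dimension 3^2 - 1 = 8 and rank 3 - 1 = 2 (a Cartan subalgebra is the diagonal traceless matrices). In the classification of classical Lie algebras, the special linear algebra sl(n+1) has type A_n; here n = 2, so the Dynkin diagram is a chain of 2 nodes with single edges (A_2). Hence the type is A_2.

A_2 (sl(3))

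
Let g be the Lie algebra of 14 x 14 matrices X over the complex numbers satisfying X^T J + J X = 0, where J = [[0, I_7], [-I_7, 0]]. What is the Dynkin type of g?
This is sp(14), which has dimension 14(14+1)/2 = 105 and rank 14/2 = 7. In the classification of classical Lie algebras, the symplectic algebra sp(2n) has type C_n; here n = 7, so the Dynkin diagram is a chain of 7 nodes with a double edge at one end; the terminal node there is the unique long simple root (C_7). Hence the type is C_7.

C_7 (sp(14))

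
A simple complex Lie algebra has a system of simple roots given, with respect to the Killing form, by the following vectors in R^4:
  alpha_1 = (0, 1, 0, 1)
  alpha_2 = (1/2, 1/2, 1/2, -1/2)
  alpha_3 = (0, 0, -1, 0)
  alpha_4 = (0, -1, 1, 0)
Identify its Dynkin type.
F_4

Compute the Cartan integers a_ij = 2(alpha_i, alpha_j)/(alpha_j, alpha_j); the resulting 4x4 Cartan matrix is
[[2, 0, 0, -1], [0, 2, -1, 0], [0, -1, 2, -1], [-1, 0, -2, 2]].
The roots have two lengths (squared-length ratio 2:1); the short ones are alpha_{2,3}. The associated Dynkin diagram is a chain of 4 nodes with a double edge between the middle two (F_4), so the type is F_4.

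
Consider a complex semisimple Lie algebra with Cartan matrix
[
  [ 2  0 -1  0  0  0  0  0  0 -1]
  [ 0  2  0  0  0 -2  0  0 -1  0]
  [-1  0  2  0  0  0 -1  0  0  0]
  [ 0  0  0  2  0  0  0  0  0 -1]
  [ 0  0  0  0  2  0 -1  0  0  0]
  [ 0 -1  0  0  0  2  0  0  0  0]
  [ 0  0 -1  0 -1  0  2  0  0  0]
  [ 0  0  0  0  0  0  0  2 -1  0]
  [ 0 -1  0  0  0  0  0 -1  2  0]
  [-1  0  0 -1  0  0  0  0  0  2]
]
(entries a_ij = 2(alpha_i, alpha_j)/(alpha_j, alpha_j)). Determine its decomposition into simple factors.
The diagram associated to this matrix has two connected components: the simple roots {alpha_1, alpha_3, alpha_4, alpha_5, alpha_7, alpha_10} form a chain of 6 nodes with single edges (A_6), and {alpha_2, alpha_6, alpha_8, alpha_9} form a chain of 4 nodes with a double edge at one end; the terminal node there is the unique short simple root (B_4). A semisimple Lie algebra decomposes uniquely as the direct sum of simple ideals, one per connected component of its Dynkin diagram, so g ≅ A_6 ⊕ B_4 (dimension 48 + 36 = 84).

A_6 ⊕ B_4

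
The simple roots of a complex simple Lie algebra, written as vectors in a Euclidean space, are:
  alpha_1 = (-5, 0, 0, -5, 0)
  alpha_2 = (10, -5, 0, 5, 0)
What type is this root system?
G_2

Compute the Cartan integers a_ij = 2(alpha_i, alpha_j)/(alpha_j, alpha_j); the resulting 2x2 Cartan matrix is
[[2, -1], [-3, 2]].
The roots have two lengths (squared-length ratio 3:1); the short ones are alpha_{1}. The associated Dynkin diagram is two nodes joined by a triple edge (G_2), so the type is G_2.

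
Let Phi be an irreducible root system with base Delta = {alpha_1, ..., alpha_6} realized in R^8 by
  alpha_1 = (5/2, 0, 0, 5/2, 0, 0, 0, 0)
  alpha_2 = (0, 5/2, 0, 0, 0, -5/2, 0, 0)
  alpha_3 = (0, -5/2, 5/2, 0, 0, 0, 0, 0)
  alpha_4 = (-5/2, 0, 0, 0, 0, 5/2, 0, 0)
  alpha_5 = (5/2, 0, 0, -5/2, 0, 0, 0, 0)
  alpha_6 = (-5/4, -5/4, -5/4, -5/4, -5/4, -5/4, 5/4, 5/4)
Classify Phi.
type E_6

Compute the Cartan integers a_ij = 2(alpha_i, alpha_j)/(alpha_j, alpha_j); the resulting 6x6 Cartan matrix is
[[2, 0, 0, -1, 0, -1], [0, 2, -1, -1, 0, 0], [0, -1, 2, 0, 0, 0], [-1, -1, 0, 2, -1, 0], [0, 0, 0, -1, 2, 0], [-1, 0, 0, 0, 0, 2]].
All simple roots have the same length, so the diagram is simply laced. The associated Dynkin diagram is a chain of 5 nodes with one extra node attached to the third node from one end (E_6), so the type is E_6.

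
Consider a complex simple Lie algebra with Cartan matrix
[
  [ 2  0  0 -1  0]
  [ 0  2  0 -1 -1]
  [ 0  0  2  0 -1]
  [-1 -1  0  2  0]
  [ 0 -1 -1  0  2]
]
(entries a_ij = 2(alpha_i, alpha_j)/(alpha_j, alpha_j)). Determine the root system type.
The matrix has rank 5 with 2's on the diagonal. Reading the off-diagonal entries as Dynkin edges (a single edge where a_ij = a_ji = -1; a double or triple edge where a_ij * a_ji = 2 or 3), the diagram is a chain of 5 nodes with single edges (A_5). One simple-root ordering that puts it in standard form is (alpha_3, alpha_5, alpha_2, alpha_4, alpha_1). So the algebra is type A_5, i.e. sl(6).

A5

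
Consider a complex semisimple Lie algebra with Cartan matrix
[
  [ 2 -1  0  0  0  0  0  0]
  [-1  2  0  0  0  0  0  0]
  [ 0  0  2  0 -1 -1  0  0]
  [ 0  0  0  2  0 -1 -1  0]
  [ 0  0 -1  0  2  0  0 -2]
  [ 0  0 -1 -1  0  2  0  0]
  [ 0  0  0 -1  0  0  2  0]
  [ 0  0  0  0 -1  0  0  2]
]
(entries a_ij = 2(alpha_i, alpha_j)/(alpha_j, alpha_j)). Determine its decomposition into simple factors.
type A_2 + type B_6

The diagram associated to this matrix has two connected components: the simple roots {alpha_1, alpha_2} form a chain of 2 nodes with single edges (A_2), and {alpha_3, alpha_4, alpha_5, alpha_6, alpha_7, alpha_8} form a chain of 6 nodes with a double edge at one end; the terminal node there is the unique short simple root (B_6). A semisimple Lie algebra decomposes uniquely as the direct sum of simple ideals, one per connected component of its Dynkin diagram, so g ≅ A_2 ⊕ B_6 (dimension 8 + 78 = 86).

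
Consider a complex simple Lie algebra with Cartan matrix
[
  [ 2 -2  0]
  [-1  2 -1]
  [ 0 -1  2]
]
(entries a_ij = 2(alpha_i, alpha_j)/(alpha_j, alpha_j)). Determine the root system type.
C_3

The matrix has rank 3 with 2's on the diagonal. Reading the off-diagonal entries as Dynkin edges (a single edge where a_ij = a_ji = -1; a double or triple edge where a_ij * a_ji = 2 or 3), the diagram is a chain of 3 nodes with a double edge at one end; the terminal node there is the unique long simple root (C_3). One simple-root ordering that puts it in standard form is (alpha_3, alpha_2, alpha_1). So the algebra is type C_3, i.e. sp(6).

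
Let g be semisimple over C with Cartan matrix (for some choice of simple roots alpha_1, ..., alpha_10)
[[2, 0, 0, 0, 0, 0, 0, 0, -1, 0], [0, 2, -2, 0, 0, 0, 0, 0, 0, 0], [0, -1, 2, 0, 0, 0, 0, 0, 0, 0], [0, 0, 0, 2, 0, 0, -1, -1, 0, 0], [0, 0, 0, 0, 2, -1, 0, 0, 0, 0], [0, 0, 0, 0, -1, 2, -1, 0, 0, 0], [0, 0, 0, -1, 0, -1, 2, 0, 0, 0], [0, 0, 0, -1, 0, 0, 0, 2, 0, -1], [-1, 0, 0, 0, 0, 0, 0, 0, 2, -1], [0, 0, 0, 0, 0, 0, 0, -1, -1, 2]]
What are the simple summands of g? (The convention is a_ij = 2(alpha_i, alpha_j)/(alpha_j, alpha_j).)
The diagram associated to this matrix has two connected components: the simple roots {alpha_1, alpha_4, alpha_5, alpha_6, alpha_7, alpha_8, alpha_9, alpha_10} form a chain of 8 nodes with single edges (A_8), and {alpha_2, alpha_3} form a chain of 2 nodes with a double edge at one end; the terminal node there is the unique short simple root (B_2). A semisimple Lie algebra decomposes uniquely as the direct sum of simple ideals, one per connected component of its Dynkin diagram, so g ≅ A_8 ⊕ B_2 (dimension 80 + 10 = 90).

A8 + B2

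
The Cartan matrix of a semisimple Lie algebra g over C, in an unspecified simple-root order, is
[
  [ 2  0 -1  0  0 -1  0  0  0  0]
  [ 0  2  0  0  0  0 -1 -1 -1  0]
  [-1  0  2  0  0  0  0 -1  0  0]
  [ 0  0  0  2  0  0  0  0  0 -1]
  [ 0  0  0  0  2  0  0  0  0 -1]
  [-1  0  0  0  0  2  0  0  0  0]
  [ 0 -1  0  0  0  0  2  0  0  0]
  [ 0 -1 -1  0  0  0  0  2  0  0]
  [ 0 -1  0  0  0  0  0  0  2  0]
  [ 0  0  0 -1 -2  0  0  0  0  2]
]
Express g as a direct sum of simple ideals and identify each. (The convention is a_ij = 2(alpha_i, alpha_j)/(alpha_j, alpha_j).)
The diagram associated to this matrix has two connected components: the simple roots {alpha_4, alpha_5, alpha_10} form a chain of 3 nodes with a double edge at one end; the terminal node there is the unique short simple root (B_3), and {alpha_1, alpha_2, alpha_3, alpha_6, alpha_7, alpha_8, alpha_9} form a chain of 5 nodes with a fork of two nodes at one end (D_7). A semisimple Lie algebra decomposes uniquely as the direct sum of simple ideals, one per connected component of its Dynkin diagram, so g ≅ B_3 ⊕ D_7 (dimension 21 + 91 = 112).

type B_3 + type D_7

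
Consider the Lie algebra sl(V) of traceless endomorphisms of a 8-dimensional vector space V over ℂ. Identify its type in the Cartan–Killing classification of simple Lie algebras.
type A_7

This is sl(8), which has dimension 8^2 - 1 = 63 and rank 8 - 1 = 7 (a Cartan subalgebra is the diagonal traceless matrices). In the classification of classical Lie algebras, the special linear algebra sl(n+1) has type A_n; here n = 7, so the Dynkin diagram is a chain of 7 nodes with single edges (A_7). Hence the type is A_7.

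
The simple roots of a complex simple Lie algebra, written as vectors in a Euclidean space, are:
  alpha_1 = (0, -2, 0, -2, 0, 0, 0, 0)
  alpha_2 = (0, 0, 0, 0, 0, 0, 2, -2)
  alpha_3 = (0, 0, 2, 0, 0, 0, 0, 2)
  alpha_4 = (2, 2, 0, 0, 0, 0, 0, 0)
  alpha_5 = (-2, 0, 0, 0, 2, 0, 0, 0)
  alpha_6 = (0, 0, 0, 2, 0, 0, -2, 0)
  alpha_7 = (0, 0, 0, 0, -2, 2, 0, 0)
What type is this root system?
A_7 (sl(8))

Compute the Cartan integers a_ij = 2(alpha_i, alpha_j)/(alpha_j, alpha_j); the resulting 7x7 Cartan matrix is
[[2, 0, 0, -1, 0, -1, 0], [0, 2, -1, 0, 0, -1, 0], [0, -1, 2, 0, 0, 0, 0], [-1, 0, 0, 2, -1, 0, 0], [0, 0, 0, -1, 2, 0, -1], [-1, -1, 0, 0, 0, 2, 0], [0, 0, 0, 0, -1, 0, 2]].
All simple roots have the same length, so the diagram is simply laced. The associated Dynkin diagram is a chain of 7 nodes with single edges (A_7), so the type is A_7 (the algebra sl(8)).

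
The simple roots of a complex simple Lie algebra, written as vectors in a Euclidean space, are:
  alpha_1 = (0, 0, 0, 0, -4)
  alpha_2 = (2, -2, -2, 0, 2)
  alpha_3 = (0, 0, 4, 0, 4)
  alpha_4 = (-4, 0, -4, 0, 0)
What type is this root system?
F_4

Compute the Cartan integers a_ij = 2(alpha_i, alpha_j)/(alpha_j, alpha_j); the resulting 4x4 Cartan matrix is
[[2, -1, -1, 0], [-1, 2, 0, 0], [-2, 0, 2, -1], [0, 0, -1, 2]].
The roots have two lengths (squared-length ratio 2:1); the short ones are alpha_{1,2}. The associated Dynkin diagram is a chain of 4 nodes with a double edge between the middle two (F_4), so the type is F_4.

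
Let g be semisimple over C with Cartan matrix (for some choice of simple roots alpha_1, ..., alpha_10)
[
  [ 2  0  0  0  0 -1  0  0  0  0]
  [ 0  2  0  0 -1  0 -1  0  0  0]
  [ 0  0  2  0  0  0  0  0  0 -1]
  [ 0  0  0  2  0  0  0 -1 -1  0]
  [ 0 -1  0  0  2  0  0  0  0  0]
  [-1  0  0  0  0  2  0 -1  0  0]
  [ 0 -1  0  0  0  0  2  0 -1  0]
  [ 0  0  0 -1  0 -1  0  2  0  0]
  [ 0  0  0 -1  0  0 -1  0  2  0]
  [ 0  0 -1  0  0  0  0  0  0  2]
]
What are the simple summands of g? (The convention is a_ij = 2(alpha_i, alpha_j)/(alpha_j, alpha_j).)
The diagram associated to this matrix has two connected components: the simple roots {alpha_3, alpha_10} form a chain of 2 nodes with single edges (A_2), and {alpha_1, alpha_2, alpha_4, alpha_5, alpha_6, alpha_7, alpha_8, alpha_9} form a chain of 8 nodes with single edges (A_8). A semisimple Lie algebra decomposes uniquely as the direct sum of simple ideals, one per connected component of its Dynkin diagram, so g ≅ A_2 ⊕ A_8 (dimension 8 + 80 = 88).

A_2 (sl(3)) ⊕ A_8 (sl(9))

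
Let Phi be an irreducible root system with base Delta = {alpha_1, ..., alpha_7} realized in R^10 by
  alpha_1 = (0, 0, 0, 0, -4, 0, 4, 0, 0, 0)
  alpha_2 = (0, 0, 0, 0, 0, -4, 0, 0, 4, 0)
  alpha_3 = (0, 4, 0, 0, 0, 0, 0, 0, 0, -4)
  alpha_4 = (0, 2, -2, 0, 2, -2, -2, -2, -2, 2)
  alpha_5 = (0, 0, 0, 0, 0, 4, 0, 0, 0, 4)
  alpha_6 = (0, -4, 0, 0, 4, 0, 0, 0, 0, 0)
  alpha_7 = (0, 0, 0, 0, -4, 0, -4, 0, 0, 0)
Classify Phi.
Compute the Cartan integers a_ij = 2(alpha_i, alpha_j)/(alpha_j, alpha_j); the resulting 7x7 Cartan matrix is
[[2, 0, 0, -1, 0, -1, 0], [0, 2, 0, 0, -1, 0, 0], [0, 0, 2, 0, -1, -1, 0], [-1, 0, 0, 2, 0, 0, 0], [0, -1, -1, 0, 2, 0, 0], [-1, 0, -1, 0, 0, 2, -1], [0, 0, 0, 0, 0, -1, 2]].
All simple roots have the same length, so the diagram is simply laced. The associated Dynkin diagram is a chain of 6 nodes with one extra node attached to the third node from one end (E_7), so the type is E_7.

E_7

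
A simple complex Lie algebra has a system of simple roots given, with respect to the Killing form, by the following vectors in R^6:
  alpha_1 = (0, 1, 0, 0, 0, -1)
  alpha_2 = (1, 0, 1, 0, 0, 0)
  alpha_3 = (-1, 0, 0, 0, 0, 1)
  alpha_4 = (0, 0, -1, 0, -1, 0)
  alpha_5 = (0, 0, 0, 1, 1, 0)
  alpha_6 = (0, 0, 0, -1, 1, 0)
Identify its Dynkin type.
Compute the Cartan integers a_ij = 2(alpha_i, alpha_j)/(alpha_j, alpha_j); the resulting 6x6 Cartan matrix is
[[2, 0, -1, 0, 0, 0], [0, 2, -1, -1, 0, 0], [-1, -1, 2, 0, 0, 0], [0, -1, 0, 2, -1, -1], [0, 0, 0, -1, 2, 0], [0, 0, 0, -1, 0, 2]].
All simple roots have the same length, so the diagram is simply laced. The associated Dynkin diagram is a chain of 4 nodes with a fork of two nodes at one end (D_6), so the type is D_6 (the algebra so(12)).

D6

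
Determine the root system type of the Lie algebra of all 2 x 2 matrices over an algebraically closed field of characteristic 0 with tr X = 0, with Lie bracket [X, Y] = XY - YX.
This is sl(2), which has dimension 2^2 - 1 = 3 and rank 2 - 1 = 1 (a Cartan subalgebra is the diagonal traceless matrices). In the classification of classical Lie algebras, the special linear algebra sl(n+1) has type A_n; here n = 1, so the Dynkin diagram is a chain of 1 nodes with single edges (A_1). Hence the type is A_1.

A1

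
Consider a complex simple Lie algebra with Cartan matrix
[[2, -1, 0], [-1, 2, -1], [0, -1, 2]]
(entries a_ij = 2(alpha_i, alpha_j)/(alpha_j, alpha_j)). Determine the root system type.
type A_3

The matrix has rank 3 with 2's on the diagonal. Reading the off-diagonal entries as Dynkin edges (a single edge where a_ij = a_ji = -1; a double or triple edge where a_ij * a_ji = 2 or 3), the diagram is a chain of 3 nodes with single edges (A_3). One simple-root ordering that puts it in standard form is (alpha_3, alpha_2, alpha_1). So the algebra is type A_3, i.e. sl(4).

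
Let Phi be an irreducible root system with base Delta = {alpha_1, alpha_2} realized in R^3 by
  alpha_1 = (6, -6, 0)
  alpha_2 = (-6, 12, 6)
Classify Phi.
Compute the Cartan integers a_ij = 2(alpha_i, alpha_j)/(alpha_j, alpha_j); the resulting 2x2 Cartan matrix is
[[2, -1], [-3, 2]].
The roots have two lengths (squared-length ratio 3:1); the short ones are alpha_{1}. The associated Dynkin diagram is two nodes joined by a triple edge (G_2), so the type is G_2.

G2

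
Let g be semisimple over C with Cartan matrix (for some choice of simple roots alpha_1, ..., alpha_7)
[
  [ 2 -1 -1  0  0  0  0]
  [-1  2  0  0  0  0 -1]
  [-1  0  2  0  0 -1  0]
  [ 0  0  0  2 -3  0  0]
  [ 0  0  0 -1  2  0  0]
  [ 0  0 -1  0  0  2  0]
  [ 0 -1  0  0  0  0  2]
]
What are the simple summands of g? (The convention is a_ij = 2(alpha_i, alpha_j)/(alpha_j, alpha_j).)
The diagram associated to this matrix has two connected components: the simple roots {alpha_1, alpha_2, alpha_3, alpha_6, alpha_7} form a chain of 5 nodes with single edges (A_5), and {alpha_4, alpha_5} form two nodes joined by a triple edge (G_2). A semisimple Lie algebra decomposes uniquely as the direct sum of simple ideals, one per connected component of its Dynkin diagram, so g ≅ A_5 ⊕ G_2 (dimension 35 + 14 = 49).

A_5 ⊕ G_2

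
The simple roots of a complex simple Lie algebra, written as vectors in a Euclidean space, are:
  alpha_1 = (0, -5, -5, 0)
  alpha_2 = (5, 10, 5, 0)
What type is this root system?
G2

Compute the Cartan integers a_ij = 2(alpha_i, alpha_j)/(alpha_j, alpha_j); the resulting 2x2 Cartan matrix is
[[2, -1], [-3, 2]].
The roots have two lengths (squared-length ratio 3:1); the short ones are alpha_{1}. The associated Dynkin diagram is two nodes joined by a triple edge (G_2), so the type is G_2.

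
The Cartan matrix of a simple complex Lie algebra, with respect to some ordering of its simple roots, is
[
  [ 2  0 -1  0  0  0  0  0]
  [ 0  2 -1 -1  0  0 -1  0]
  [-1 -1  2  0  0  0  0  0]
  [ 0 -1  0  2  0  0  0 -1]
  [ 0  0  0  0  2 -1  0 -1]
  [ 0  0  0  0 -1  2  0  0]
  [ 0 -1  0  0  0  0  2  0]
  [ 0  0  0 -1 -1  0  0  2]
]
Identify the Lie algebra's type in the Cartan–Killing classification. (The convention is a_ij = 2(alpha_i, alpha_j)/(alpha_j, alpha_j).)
E_8

The matrix has rank 8 with 2's on the diagonal. Reading the off-diagonal entries as Dynkin edges (a single edge where a_ij = a_ji = -1; a double or triple edge where a_ij * a_ji = 2 or 3), the diagram is a chain of 7 nodes with one extra node attached to the third node from one end (E_8). One simple-root ordering that puts it in standard form is (alpha_1, alpha_7, alpha_3, alpha_2, alpha_4, alpha_8, alpha_5, alpha_6). So the algebra is type E_8.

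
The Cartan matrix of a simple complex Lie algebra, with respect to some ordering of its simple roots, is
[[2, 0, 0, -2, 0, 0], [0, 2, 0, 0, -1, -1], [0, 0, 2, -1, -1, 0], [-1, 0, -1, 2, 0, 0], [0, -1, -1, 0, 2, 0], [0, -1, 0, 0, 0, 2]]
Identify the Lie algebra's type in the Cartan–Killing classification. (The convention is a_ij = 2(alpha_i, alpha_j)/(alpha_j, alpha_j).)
The matrix has rank 6 with 2's on the diagonal. Reading the off-diagonal entries as Dynkin edges (a single edge where a_ij = a_ji = -1; a double or triple edge where a_ij * a_ji = 2 or 3), the diagram is a chain of 6 nodes with a double edge at one end; the terminal node there is the unique long simple root (C_6). One simple-root ordering that puts it in standard form is (alpha_6, alpha_2, alpha_5, alpha_3, alpha_4, alpha_1). So the algebra is type C_6, i.e. sp(12).

type C_6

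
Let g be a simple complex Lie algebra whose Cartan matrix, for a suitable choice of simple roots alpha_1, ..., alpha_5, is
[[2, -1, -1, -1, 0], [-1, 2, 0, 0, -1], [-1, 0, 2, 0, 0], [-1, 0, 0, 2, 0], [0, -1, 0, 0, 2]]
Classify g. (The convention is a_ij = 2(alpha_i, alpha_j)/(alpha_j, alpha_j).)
The matrix has rank 5 with 2's on the diagonal. Reading the off-diagonal entries as Dynkin edges (a single edge where a_ij = a_ji = -1; a double or triple edge where a_ij * a_ji = 2 or 3), the diagram is a chain of 3 nodes with a fork of two nodes at one end (D_5). One simple-root ordering that puts it in standard form is (alpha_5, alpha_2, alpha_1, alpha_4, alpha_3). So the algebra is type D_5, i.e. so(10).

D5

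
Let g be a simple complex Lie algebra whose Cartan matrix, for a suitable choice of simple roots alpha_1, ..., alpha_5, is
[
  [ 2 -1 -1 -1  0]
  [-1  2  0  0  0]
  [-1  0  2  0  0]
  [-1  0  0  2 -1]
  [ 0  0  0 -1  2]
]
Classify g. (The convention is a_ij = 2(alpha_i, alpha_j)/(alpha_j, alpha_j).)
The matrix has rank 5 with 2's on the diagonal. Reading the off-diagonal entries as Dynkin edges (a single edge where a_ij = a_ji = -1; a double or triple edge where a_ij * a_ji = 2 or 3), the diagram is a chain of 3 nodes with a fork of two nodes at one end (D_5). One simple-root ordering that puts it in standard form is (alpha_5, alpha_4, alpha_1, alpha_3, alpha_2). So the algebra is type D_5, i.e. so(10).

D_5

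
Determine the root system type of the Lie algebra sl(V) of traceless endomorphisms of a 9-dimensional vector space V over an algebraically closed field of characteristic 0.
This is sl(9), which has dimension 9^2 - 1 = 80 and rank 9 - 1 = 8 (a Cartan subalgebra is the diagonal traceless matrices). In the classification of classical Lie algebras, the special linear algebra sl(n+1) has type A_n; here n = 8, so the Dynkin diagram is a chain of 8 nodes with single edges (A_8). Hence the type is A_8.

A8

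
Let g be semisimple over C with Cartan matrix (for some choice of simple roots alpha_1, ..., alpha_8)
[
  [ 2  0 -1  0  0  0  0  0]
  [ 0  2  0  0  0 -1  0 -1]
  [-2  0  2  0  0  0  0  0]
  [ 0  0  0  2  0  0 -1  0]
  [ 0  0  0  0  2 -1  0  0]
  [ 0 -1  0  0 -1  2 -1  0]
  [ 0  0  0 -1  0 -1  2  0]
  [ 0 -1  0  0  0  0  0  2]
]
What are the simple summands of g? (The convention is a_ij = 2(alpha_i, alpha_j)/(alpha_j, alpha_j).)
B2 ⊕ E6

The diagram associated to this matrix has two connected components: the simple roots {alpha_1, alpha_3} form a chain of 2 nodes with a double edge at one end; the terminal node there is the unique short simple root (B_2), and {alpha_2, alpha_4, alpha_5, alpha_6, alpha_7, alpha_8} form a chain of 5 nodes with one extra node attached to the third node from one end (E_6). A semisimple Lie algebra decomposes uniquely as the direct sum of simple ideals, one per connected component of its Dynkin diagram, so g ≅ B_2 ⊕ E_6 (dimension 10 + 78 = 88).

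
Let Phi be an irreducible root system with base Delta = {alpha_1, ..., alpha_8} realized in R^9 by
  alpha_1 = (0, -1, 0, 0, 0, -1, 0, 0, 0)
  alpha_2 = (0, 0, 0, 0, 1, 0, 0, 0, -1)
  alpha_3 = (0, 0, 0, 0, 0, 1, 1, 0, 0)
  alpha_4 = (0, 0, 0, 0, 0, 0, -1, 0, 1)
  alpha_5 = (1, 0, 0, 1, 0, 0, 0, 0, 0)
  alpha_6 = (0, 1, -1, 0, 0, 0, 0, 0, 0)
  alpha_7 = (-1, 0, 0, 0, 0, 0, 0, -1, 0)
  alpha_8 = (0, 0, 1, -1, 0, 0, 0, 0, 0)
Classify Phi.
type A_8

Compute the Cartan integers a_ij = 2(alpha_i, alpha_j)/(alpha_j, alpha_j); the resulting 8x8 Cartan matrix is
[[2, 0, -1, 0, 0, -1, 0, 0], [0, 2, 0, -1, 0, 0, 0, 0], [-1, 0, 2, -1, 0, 0, 0, 0], [0, -1, -1, 2, 0, 0, 0, 0], [0, 0, 0, 0, 2, 0, -1, -1], [-1, 0, 0, 0, 0, 2, 0, -1], [0, 0, 0, 0, -1, 0, 2, 0], [0, 0, 0, 0, -1, -1, 0, 2]].
All simple roots have the same length, so the diagram is simply laced. The associated Dynkin diagram is a chain of 8 nodes with single edges (A_8), so the type is A_8 (the algebra sl(9)).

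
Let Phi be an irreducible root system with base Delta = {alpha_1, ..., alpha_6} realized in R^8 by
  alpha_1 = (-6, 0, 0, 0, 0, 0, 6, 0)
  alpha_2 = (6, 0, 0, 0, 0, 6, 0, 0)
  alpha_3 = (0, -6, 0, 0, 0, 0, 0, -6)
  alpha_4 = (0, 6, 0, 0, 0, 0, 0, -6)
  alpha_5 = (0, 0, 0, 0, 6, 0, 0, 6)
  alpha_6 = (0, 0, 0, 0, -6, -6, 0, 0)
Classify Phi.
D_6 (so(12))

Compute the Cartan integers a_ij = 2(alpha_i, alpha_j)/(alpha_j, alpha_j); the resulting 6x6 Cartan matrix is
[[2, -1, 0, 0, 0, 0], [-1, 2, 0, 0, 0, -1], [0, 0, 2, 0, -1, 0], [0, 0, 0, 2, -1, 0], [0, 0, -1, -1, 2, -1], [0, -1, 0, 0, -1, 2]].
All simple roots have the same length, so the diagram is simply laced. The associated Dynkin diagram is a chain of 4 nodes with a fork of two nodes at one end (D_6), so the type is D_6 (the algebra so(12)).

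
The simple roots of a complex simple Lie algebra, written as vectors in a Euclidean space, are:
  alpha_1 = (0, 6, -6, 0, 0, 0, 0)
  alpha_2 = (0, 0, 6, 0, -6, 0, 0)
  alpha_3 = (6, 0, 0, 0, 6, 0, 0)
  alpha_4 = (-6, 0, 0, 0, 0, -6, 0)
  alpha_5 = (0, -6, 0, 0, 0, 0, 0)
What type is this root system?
B5

Compute the Cartan integers a_ij = 2(alpha_i, alpha_j)/(alpha_j, alpha_j); the resulting 5x5 Cartan matrix is
[[2, -1, 0, 0, -2], [-1, 2, -1, 0, 0], [0, -1, 2, -1, 0], [0, 0, -1, 2, 0], [-1, 0, 0, 0, 2]].
The roots have two lengths (squared-length ratio 2:1); the short ones are alpha_{5}. The associated Dynkin diagram is a chain of 5 nodes with a double edge at one end; the terminal node there is the unique short simple root (B_5), so the type is B_5 (the algebra so(11)).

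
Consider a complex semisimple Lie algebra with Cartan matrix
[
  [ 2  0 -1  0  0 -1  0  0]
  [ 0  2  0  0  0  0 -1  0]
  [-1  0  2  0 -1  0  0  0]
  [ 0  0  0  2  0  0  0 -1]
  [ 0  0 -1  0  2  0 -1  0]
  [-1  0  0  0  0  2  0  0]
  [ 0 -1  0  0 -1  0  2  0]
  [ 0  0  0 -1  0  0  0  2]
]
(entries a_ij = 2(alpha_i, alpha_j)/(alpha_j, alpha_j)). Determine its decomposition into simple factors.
type A_2 ⊕ type A_6

The diagram associated to this matrix has two connected components: the simple roots {alpha_4, alpha_8} form a chain of 2 nodes with single edges (A_2), and {alpha_1, alpha_2, alpha_3, alpha_5, alpha_6, alpha_7} form a chain of 6 nodes with single edges (A_6). A semisimple Lie algebra decomposes uniquely as the direct sum of simple ideals, one per connected component of its Dynkin diagram, so g ≅ A_2 ⊕ A_6 (dimension 8 + 48 = 56).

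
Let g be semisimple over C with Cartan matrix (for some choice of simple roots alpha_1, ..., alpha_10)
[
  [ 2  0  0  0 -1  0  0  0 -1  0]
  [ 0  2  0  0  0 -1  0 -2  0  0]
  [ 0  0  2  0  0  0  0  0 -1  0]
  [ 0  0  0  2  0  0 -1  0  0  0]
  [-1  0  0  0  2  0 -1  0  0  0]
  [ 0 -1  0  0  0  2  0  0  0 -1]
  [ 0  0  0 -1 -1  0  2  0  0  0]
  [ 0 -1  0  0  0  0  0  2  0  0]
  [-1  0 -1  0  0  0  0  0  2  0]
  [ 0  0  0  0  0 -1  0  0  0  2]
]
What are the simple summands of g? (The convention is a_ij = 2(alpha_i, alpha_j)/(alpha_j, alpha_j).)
The diagram associated to this matrix has two connected components: the simple roots {alpha_1, alpha_3, alpha_4, alpha_5, alpha_7, alpha_9} form a chain of 6 nodes with single edges (A_6), and {alpha_2, alpha_6, alpha_8, alpha_10} form a chain of 4 nodes with a double edge at one end; the terminal node there is the unique short simple root (B_4). A semisimple Lie algebra decomposes uniquely as the direct sum of simple ideals, one per connected component of its Dynkin diagram, so g ≅ A_6 ⊕ B_4 (dimension 48 + 36 = 84).

A6 ⊕ B4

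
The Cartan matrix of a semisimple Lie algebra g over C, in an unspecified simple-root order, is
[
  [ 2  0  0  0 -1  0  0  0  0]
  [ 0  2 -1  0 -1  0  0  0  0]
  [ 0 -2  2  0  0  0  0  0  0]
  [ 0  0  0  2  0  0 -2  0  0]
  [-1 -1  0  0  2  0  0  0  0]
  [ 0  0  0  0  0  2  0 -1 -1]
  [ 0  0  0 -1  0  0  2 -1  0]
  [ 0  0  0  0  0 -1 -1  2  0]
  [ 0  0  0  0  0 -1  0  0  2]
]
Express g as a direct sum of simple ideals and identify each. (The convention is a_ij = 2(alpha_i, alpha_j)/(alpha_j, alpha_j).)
type C_4 + type C_5

The diagram associated to this matrix has two connected components: the simple roots {alpha_1, alpha_2, alpha_3, alpha_5} form a chain of 4 nodes with a double edge at one end; the terminal node there is the unique long simple root (C_4), and {alpha_4, alpha_6, alpha_7, alpha_8, alpha_9} form a chain of 5 nodes with a double edge at one end; the terminal node there is the unique long simple root (C_5). A semisimple Lie algebra decomposes uniquely as the direct sum of simple ideals, one per connected component of its Dynkin diagram, so g ≅ C_4 ⊕ C_5 (dimension 36 + 55 = 91).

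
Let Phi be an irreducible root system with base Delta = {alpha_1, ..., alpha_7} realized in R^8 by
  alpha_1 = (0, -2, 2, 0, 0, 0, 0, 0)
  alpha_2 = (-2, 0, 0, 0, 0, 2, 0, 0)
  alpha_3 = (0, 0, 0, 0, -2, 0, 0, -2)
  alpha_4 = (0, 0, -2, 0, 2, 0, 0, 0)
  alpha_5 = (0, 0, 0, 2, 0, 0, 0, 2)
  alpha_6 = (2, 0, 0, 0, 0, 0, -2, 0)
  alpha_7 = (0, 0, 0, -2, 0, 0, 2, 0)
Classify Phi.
Compute the Cartan integers a_ij = 2(alpha_i, alpha_j)/(alpha_j, alpha_j); the resulting 7x7 Cartan matrix is
[[2, 0, 0, -1, 0, 0, 0], [0, 2, 0, 0, 0, -1, 0], [0, 0, 2, -1, -1, 0, 0], [-1, 0, -1, 2, 0, 0, 0], [0, 0, -1, 0, 2, 0, -1], [0, -1, 0, 0, 0, 2, -1], [0, 0, 0, 0, -1, -1, 2]].
All simple roots have the same length, so the diagram is simply laced. The associated Dynkin diagram is a chain of 7 nodes with single edges (A_7), so the type is A_7 (the algebra sl(8)).

A7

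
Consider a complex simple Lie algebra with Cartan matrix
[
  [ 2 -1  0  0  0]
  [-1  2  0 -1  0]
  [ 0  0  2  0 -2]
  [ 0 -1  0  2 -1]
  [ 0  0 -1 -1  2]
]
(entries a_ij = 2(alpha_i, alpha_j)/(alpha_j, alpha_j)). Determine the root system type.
C_5 (sp(10))

The matrix has rank 5 with 2's on the diagonal. Reading the off-diagonal entries as Dynkin edges (a single edge where a_ij = a_ji = -1; a double or triple edge where a_ij * a_ji = 2 or 3), the diagram is a chain of 5 nodes with a double edge at one end; the terminal node there is the unique long simple root (C_5). One simple-root ordering that puts it in standard form is (alpha_1, alpha_2, alpha_4, alpha_5, alpha_3). So the algebra is type C_5, i.e. sp(10).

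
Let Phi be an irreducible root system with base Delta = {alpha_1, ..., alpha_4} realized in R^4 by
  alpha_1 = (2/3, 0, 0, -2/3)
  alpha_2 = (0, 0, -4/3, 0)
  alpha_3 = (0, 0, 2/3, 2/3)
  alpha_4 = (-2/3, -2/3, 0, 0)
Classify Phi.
Compute the Cartan integers a_ij = 2(alpha_i, alpha_j)/(alpha_j, alpha_j); the resulting 4x4 Cartan matrix is
[[2, 0, -1, -1], [0, 2, -2, 0], [-1, -1, 2, 0], [-1, 0, 0, 2]].
The roots have two lengths (squared-length ratio 2:1); the short ones are alpha_{1,3,4}. The associated Dynkin diagram is a chain of 4 nodes with a double edge at one end; the terminal node there is the unique long simple root (C_4), so the type is C_4 (the algebra sp(8)).

type C_4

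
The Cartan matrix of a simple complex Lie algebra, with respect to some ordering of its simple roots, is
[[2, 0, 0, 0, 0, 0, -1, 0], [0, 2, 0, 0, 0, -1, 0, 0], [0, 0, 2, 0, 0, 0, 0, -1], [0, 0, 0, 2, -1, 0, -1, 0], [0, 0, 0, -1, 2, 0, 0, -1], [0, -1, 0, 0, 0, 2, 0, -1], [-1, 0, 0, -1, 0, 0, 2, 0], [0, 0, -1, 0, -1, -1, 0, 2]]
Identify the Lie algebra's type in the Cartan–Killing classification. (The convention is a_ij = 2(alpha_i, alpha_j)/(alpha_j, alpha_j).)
E_8

The matrix has rank 8 with 2's on the diagonal. Reading the off-diagonal entries as Dynkin edges (a single edge where a_ij = a_ji = -1; a double or triple edge where a_ij * a_ji = 2 or 3), the diagram is a chain of 7 nodes with one extra node attached to the third node from one end (E_8). One simple-root ordering that puts it in standard form is (alpha_2, alpha_3, alpha_6, alpha_8, alpha_5, alpha_4, alpha_7, alpha_1). So the algebra is type E_8.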